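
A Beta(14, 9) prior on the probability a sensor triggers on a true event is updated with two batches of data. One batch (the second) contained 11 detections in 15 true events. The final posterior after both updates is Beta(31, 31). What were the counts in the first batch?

Because Beta–binomial updating is additive in the counts, the combined data contributed (α_post−α_prior, β_post−β_prior) successes and failures.
Total across both batches: 31−14=17 detections, 31−9=22 misses.
Subtract the second batch: 17−11=6 detections and 22−4=18 misses.

6 detections and 18 misses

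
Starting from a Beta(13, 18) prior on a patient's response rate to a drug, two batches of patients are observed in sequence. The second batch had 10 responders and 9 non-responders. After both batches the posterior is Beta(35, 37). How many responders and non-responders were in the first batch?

12 responders and 10 non-responders

Because Beta–binomial updating is additive in the counts, the combined data contributed (α_post−α_prior, β_post−β_prior) successes and failures.
Total across both batches: 35−13=22 responders, 37−18=19 non-responders.
Subtract the second batch: 22−10=12 responders and 19−9=10 non-responders.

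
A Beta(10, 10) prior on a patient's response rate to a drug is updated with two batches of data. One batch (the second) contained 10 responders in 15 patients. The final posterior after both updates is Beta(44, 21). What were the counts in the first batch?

24 responders and 6 non-responders

Because Beta–binomial updating is additive in the counts, the combined data contributed (α_post−α_prior, β_post−β_prior) successes and failures.
Total across both batches: 44−10=34 responders, 21−10=11 non-responders.
Subtract the second batch: 34−10=24 responders and 11−5=6 non-responders.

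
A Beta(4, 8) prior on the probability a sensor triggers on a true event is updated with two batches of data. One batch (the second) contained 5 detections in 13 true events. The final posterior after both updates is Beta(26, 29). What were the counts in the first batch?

Because Beta–binomial updating is additive in the counts, the combined data contributed (α_post−α_prior, β_post−β_prior) successes and failures.
Total across both batches: 26−4=22 detections, 29−8=21 misses.
Subtract the second batch: 22−5=17 detections and 21−8=13 misses.

17 detections and 13 misses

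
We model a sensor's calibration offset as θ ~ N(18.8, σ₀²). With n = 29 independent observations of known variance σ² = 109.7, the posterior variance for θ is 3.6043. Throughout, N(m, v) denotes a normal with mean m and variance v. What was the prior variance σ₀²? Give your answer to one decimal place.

σ₀² = 76.4

For the Normal–Normal model with known σ², precisions add: τ_n = τ₀ + n/σ².
So 1/σ₀² = 1/3.6043 − 29/109.7 = 0.277446 − 0.264357 = 0.013089.
Hence σ₀² = 1/0.013089 ≈ 76.4.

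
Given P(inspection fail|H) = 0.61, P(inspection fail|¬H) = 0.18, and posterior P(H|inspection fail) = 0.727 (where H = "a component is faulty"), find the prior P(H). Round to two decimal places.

P(H) = 0.44

Bayes' rule in odds form gives O(H|E) = O(H)·[P(E|H)/P(E|¬H)], hence O(H) = O(H|E)/LR.
Posterior odds = 0.727/(1−0.727) = 2.6630. LR = 0.61/0.18 = 3.3889.
Prior odds = 2.6630/3.3889 = 0.7858, so P(H) = 0.7858/(1+0.7858) ≈ 0.44.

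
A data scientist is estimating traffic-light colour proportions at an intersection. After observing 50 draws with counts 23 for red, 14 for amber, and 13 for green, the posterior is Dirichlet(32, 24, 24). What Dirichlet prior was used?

Dirichlet(9, 10, 11)

For a Dirichlet(α) prior with multinomial counts c, the posterior is Dirichlet(α + c) componentwise.
Subtract each count from the matching posterior parameter: 32−23=9, 24−14=10, 24−13=11.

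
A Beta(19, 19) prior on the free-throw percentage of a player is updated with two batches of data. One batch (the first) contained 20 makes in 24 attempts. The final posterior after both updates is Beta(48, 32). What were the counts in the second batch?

9 makes and 9 misses

Sequential conjugate updates are equivalent to a single update on the pooled data, so total successes = posterior α − prior α and total failures = posterior β − prior β.
Total across both batches: 48−19=29 makes, 32−19=13 misses.
Subtract the first batch: 29−20=9 makes and 13−4=9 misses.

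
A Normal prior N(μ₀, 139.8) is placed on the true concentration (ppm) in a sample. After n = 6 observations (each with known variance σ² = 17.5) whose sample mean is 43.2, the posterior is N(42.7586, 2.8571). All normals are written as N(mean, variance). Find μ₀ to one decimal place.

μ₀ = 21.6

With known observation variance, the Normal–Normal posterior has precision τ_n = τ₀ + n/σ² and mean μ_n = (τ₀μ₀ + (n/σ²)x̄)/τ_n.
Here τ₀ = 1/139.8 = 0.007153 and τ_data = 6/17.5 = 0.342857, so τ_n = 0.350010.
Rearranging for μ₀: μ₀ = (μ_n·τ_n − τ_data·x̄)/τ₀ = (42.7586·0.350010 − 0.342857·43.2) / 0.007153 = 0.154515/0.007153 ≈ 21.6.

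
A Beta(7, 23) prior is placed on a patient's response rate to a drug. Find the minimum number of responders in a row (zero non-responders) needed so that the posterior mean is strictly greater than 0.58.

k = 25

After k responders and 0 non-responders the posterior is Beta(7+k, 23), with mean (7+k)/(7+23+k).
Set (7+k)/(30+k) > 0.58 and solve: k > (0.58·30 − 7)/(1 − 0.58) = 24.762.
The smallest integer exceeding 24.762 is 25, and checking k=25: (32)/(55) = 0.5818 > 0.58.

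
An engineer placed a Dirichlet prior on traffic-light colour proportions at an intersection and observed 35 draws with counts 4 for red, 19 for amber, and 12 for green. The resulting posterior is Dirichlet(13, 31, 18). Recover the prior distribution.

For a Dirichlet(α) prior with multinomial counts c, the posterior is Dirichlet(α + c) componentwise.
Subtract each count from the matching posterior parameter: 13−4=9, 31−19=12, 18−12=6.

Dirichlet(9, 12, 6)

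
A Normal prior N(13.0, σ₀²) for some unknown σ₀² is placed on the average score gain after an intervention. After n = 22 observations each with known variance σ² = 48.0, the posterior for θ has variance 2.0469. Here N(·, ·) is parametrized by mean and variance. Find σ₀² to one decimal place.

For the Normal–Normal model with known σ², precisions add: τ_n = τ₀ + n/σ².
So 1/σ₀² = 1/2.0469 − 22/48.0 = 0.488544 − 0.458333 = 0.030211.
Hence σ₀² = 1/0.030211 ≈ 33.1.

σ₀² = 33.1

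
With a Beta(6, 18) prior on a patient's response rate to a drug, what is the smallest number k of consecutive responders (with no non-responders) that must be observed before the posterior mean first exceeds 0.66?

k = 29

After k responders and 0 non-responders the posterior is Beta(6+k, 18), with mean (6+k)/(6+18+k).
Set (6+k)/(24+k) > 0.66 and solve: k > (0.66·24 − 6)/(1 − 0.66) = 28.941.
The smallest integer exceeding 28.941 is 29.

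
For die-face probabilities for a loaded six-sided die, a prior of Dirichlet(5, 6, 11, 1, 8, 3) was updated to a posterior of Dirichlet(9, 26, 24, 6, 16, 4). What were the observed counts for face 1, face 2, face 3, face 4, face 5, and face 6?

counts (4, 20, 13, 5, 8, 1)

For a Dirichlet(α) prior with multinomial counts c, the posterior is Dirichlet(α + c) componentwise.
Counts are posterior − prior componentwise: 9−5=4, 26−6=20, 24−11=13, 6−1=5, 16−8=8, 4−3=1.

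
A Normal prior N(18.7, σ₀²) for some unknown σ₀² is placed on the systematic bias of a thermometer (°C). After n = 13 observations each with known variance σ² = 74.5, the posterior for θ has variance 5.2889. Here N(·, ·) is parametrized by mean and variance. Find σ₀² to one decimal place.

Posterior precision equals prior precision plus data precision: 1/σ_n² = 1/σ₀² + n/σ².
So 1/σ₀² = 1/5.2889 − 13/74.5 = 0.189075 − 0.174497 = 0.014578.
Hence σ₀² = 1/0.014578 ≈ 68.6.

σ₀² = 68.6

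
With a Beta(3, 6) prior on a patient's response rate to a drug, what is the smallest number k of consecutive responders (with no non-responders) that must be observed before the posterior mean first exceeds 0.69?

After k responders and 0 non-responders the posterior is Beta(3+k, 6), with mean (3+k)/(3+6+k).
Set (3+k)/(9+k) > 0.69 and solve: k > (0.69·9 − 3)/(1 − 0.69) = 10.355.
The smallest integer exceeding 10.355 is 11.

k = 11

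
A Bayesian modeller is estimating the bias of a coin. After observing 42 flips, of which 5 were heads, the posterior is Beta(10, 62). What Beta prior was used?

Beta(5, 25)

A Beta(a, b) prior with s successes and f failures in binomial data gives a Beta(a+s, b+f) posterior.
So a = 10 − 5 = 5 and b = 62 − 37 = 25.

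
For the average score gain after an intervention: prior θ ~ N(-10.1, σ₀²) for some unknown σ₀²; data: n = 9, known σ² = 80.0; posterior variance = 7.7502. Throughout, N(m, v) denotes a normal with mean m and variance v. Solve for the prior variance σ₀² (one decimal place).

σ₀² = 60.5

Posterior precision equals prior precision plus data precision: 1/σ_n² = 1/σ₀² + n/σ².
So 1/σ₀² = 1/7.7502 − 9/80.0 = 0.129029 − 0.112500 = 0.016529.
Hence σ₀² = 1/0.016529 ≈ 60.5.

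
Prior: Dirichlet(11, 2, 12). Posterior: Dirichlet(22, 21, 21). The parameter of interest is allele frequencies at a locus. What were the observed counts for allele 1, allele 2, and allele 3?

For a Dirichlet(α) prior with multinomial counts c, the posterior is Dirichlet(α + c) componentwise.
Counts are posterior − prior componentwise: 22−11=11, 21−2=19, 21−12=9.

counts (11, 19, 9)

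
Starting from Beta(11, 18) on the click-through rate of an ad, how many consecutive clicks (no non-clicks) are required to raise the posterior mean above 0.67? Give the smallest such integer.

After k clicks and 0 non-clicks the posterior is Beta(11+k, 18), with mean (11+k)/(11+18+k).
Set (11+k)/(29+k) > 0.67 and solve: k > (0.67·29 − 11)/(1 − 0.67) = 25.545.
The smallest integer exceeding 25.545 is 26, and checking k=26: (37)/(55) = 0.6727 > 0.67.

k = 26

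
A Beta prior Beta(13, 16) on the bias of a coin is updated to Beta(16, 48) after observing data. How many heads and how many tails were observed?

Beta is conjugate to the binomial likelihood: posterior = Beta(a+s, b+f).
Match parameters: s=16−13=3, f=48−16=32.

3 heads and 32 tails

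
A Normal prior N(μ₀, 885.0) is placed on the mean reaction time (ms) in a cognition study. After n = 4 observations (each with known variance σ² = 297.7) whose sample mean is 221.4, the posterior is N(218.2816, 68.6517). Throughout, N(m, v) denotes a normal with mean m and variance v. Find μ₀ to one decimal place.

μ₀ = 181.2

With known observation variance, the Normal–Normal posterior has precision τ_n = τ₀ + n/σ² and mean μ_n = (τ₀μ₀ + (n/σ²)x̄)/τ_n.
Here τ₀ = 1/885.0 = 0.001130 and τ_data = 4/297.7 = 0.013436, so τ_n = 0.014566.
Rearranging for μ₀: μ₀ = (μ_n·τ_n − τ_data·x̄)/τ₀ = (218.2816·0.014566 − 0.013436·221.4) / 0.001130 = 0.204759/0.001130 ≈ 181.2.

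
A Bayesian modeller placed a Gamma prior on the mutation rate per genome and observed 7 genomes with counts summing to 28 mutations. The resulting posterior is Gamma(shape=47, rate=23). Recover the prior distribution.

Gamma(shape=19, rate=16)

A Gamma(α, β) prior (rate parametrization) on a Poisson rate with n observations summing to S gives posterior Gamma(α+S, β+n).
So α = 47 − 28 = 19 and β = 23 − 7 = 16.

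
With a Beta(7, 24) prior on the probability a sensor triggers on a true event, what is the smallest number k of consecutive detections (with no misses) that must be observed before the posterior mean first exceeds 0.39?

k = 9

After k detections and 0 misses the posterior is Beta(7+k, 24), with mean (7+k)/(7+24+k).
Set (7+k)/(31+k) > 0.39 and solve: k > (0.39·31 − 7)/(1 − 0.39) = 8.344.
The smallest integer exceeding 8.344 is 9, and checking k=9: (16)/(40) = 0.4000 > 0.39.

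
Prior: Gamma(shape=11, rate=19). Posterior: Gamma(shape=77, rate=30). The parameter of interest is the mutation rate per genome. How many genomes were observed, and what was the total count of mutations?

Gamma–Poisson conjugacy: posterior shape = α + Σxᵢ, posterior rate = β + n.
Matching: Σxᵢ = 77 − 11 = 66 and n = 30 − 19 = 11.

n = 11 genomes with total 66 mutations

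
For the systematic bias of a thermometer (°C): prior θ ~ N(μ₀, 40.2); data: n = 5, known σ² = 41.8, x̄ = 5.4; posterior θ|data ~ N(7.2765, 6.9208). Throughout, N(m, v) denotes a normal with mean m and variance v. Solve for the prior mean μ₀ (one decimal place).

With known observation variance, the Normal–Normal posterior has precision τ_n = τ₀ + n/σ² and mean μ_n = (τ₀μ₀ + (n/σ²)x̄)/τ_n.
Here τ₀ = 1/40.2 = 0.024876 and τ_data = 5/41.8 = 0.119617, so τ_n = 0.144493.
Rearranging for μ₀: μ₀ = (μ_n·τ_n − τ_data·x̄)/τ₀ = (7.2765·0.144493 − 0.119617·5.4) / 0.024876 = 0.405472/0.024876 ≈ 16.3.

μ₀ = 16.3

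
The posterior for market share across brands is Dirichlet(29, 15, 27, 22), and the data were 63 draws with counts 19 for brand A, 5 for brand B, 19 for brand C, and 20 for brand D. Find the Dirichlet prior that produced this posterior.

For a Dirichlet(α) prior with multinomial counts c, the posterior is Dirichlet(α + c) componentwise.
Subtract each count from the matching posterior parameter: 29−19=10, 15−5=10, 27−19=8, 22−20=2.

Dirichlet(10, 10, 8, 2)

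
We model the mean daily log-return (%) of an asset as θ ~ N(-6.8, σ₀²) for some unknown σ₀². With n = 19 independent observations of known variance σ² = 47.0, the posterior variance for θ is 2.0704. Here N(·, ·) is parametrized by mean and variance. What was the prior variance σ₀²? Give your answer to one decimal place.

Posterior precision equals prior precision plus data precision: 1/σ_n² = 1/σ₀² + n/σ².
So 1/σ₀² = 1/2.0704 − 19/47.0 = 0.482998 − 0.404255 = 0.078743.
Hence σ₀² = 1/0.078743 ≈ 12.7.

σ₀² = 12.7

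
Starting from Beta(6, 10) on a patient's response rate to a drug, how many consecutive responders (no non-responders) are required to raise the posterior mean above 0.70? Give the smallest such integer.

k = 18

After k responders and 0 non-responders the posterior is Beta(6+k, 10), with mean (6+k)/(6+10+k).
Set (6+k)/(16+k) > 0.70 and solve: k > (0.70·16 − 6)/(1 − 0.70) = 17.333.
The smallest integer exceeding 17.333 is 18, and checking k=18: (24)/(34) = 0.7059 > 0.70.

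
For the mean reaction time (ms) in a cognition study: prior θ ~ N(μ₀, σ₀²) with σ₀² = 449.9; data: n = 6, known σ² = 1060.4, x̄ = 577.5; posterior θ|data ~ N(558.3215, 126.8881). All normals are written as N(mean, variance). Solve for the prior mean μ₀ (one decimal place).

The posterior mean is a precision-weighted average: μ_n = (τ₀μ₀ + τ_data·x̄)/(τ₀+τ_data), with τ₀=1/σ₀² and τ_data=n/σ².
Here τ₀ = 1/449.9 = 0.002223 and τ_data = 6/1060.4 = 0.005658, so τ_n = 0.007881.
Rearranging for μ₀: μ₀ = (μ_n·τ_n − τ_data·x̄)/τ₀ = (558.3215·0.007881 − 0.005658·577.5) / 0.002223 = 1.132637/0.002223 ≈ 509.5.

μ₀ = 509.5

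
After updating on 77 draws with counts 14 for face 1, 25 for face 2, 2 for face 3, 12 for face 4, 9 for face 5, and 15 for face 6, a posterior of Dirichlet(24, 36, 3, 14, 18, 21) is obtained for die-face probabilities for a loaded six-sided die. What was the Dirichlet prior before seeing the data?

Dirichlet(10, 11, 1, 2, 9, 6)

For a Dirichlet(α) prior with multinomial counts c, the posterior is Dirichlet(α + c) componentwise.
Subtract each count from the matching posterior parameter: 24−14=10, 36−25=11, 3−2=1, 14−12=2, 18−9=9, 21−15=6.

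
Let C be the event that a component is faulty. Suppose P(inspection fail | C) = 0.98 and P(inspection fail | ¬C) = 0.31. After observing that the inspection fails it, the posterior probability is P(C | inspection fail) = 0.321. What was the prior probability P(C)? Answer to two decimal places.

Bayes' rule in odds form gives O(C|E) = O(C)·[P(E|C)/P(E|¬C)], hence O(C) = O(C|E)/LR.
Posterior odds = 0.321/(1−0.321) = 0.4728. LR = 0.98/0.31 = 3.1613.
Prior odds = 0.4728/3.1613 = 0.1496, so P(C) = 0.1496/(1+0.1496) ≈ 0.13.

P(C) = 0.13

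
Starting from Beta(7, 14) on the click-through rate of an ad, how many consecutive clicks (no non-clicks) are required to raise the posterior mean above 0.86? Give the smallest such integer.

After k clicks and 0 non-clicks the posterior is Beta(7+k, 14), with mean (7+k)/(7+14+k).
Set (7+k)/(21+k) > 0.86 and solve: k > (0.86·21 − 7)/(1 − 0.86) = 79.000.
The smallest integer exceeding 79.000 is 80, and checking k=80: (87)/(101) = 0.8614 > 0.86.

k = 80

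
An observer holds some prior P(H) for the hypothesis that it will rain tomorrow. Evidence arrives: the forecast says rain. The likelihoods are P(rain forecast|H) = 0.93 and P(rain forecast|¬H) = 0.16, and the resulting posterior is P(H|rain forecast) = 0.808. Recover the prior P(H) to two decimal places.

P(H) = 0.42

Bayes' rule in odds form gives O(H|E) = O(H)·[P(E|H)/P(E|¬H)], hence O(H) = O(H|E)/LR.
Posterior odds = 0.808/(1−0.808) = 4.2083. LR = 0.93/0.16 = 5.8125.
Prior odds = 4.2083/5.8125 = 0.7240, so P(H) = 0.7240/(1+0.7240) ≈ 0.42.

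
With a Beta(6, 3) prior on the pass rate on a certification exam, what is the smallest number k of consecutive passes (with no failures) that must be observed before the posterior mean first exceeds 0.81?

k = 7

After k passes and 0 failures the posterior is Beta(6+k, 3), with mean (6+k)/(6+3+k).
Set (6+k)/(9+k) > 0.81 and solve: k > (0.81·9 − 6)/(1 − 0.81) = 6.789.
The smallest integer exceeding 6.789 is 7.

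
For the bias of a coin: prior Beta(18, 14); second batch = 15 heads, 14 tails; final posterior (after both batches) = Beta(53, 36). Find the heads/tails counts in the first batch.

Sequential conjugate updates are equivalent to a single update on the pooled data, so total successes = posterior α − prior α and total failures = posterior β − prior β.
Total across both batches: 53−18=35 heads, 36−14=22 tails.
Subtract the second batch: 35−15=20 heads and 22−14=8 tails.

20 heads and 8 tails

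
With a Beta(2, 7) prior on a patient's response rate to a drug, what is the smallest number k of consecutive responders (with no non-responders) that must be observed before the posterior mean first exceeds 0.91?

After k responders and 0 non-responders the posterior is Beta(2+k, 7), with mean (2+k)/(2+7+k).
Set (2+k)/(9+k) > 0.91 and solve: k > (0.91·9 − 2)/(1 − 0.91) = 68.778.
The smallest integer exceeding 68.778 is 69.

k = 69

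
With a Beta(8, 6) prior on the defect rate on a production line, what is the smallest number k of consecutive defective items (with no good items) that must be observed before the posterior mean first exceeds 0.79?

k = 15

After k defective items and 0 good items the posterior is Beta(8+k, 6), with mean (8+k)/(8+6+k).
Set (8+k)/(14+k) > 0.79 and solve: k > (0.79·14 − 8)/(1 − 0.79) = 14.571.
The smallest integer exceeding 14.571 is 15, and checking k=15: (23)/(29) = 0.7931 > 0.79.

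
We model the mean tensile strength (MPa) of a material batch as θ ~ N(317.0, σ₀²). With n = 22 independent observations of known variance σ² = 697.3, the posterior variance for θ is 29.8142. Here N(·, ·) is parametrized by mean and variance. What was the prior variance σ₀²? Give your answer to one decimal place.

σ₀² = 502.3

For the Normal–Normal model with known σ², precisions add: τ_n = τ₀ + n/σ².
So 1/σ₀² = 1/29.8142 − 22/697.3 = 0.033541 − 0.031550 = 0.001991.
Hence σ₀² = 1/0.001991 ≈ 502.3.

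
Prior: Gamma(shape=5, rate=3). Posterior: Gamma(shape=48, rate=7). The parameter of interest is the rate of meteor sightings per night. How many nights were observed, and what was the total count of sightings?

n = 4 nights with total 43 sightings

Gamma–Poisson conjugacy: posterior shape = α + Σxᵢ, posterior rate = β + n.
Matching: Σxᵢ = 48 − 5 = 43 and n = 7 − 3 = 4.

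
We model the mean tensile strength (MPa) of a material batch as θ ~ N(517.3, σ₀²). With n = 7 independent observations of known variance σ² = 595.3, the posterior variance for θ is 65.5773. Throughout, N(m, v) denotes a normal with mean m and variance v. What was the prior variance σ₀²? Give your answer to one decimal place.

σ₀² = 286.5

Posterior precision equals prior precision plus data precision: 1/σ_n² = 1/σ₀² + n/σ².
So 1/σ₀² = 1/65.5773 − 7/595.3 = 0.015249 − 0.011759 = 0.003490.
Hence σ₀² = 1/0.003490 ≈ 286.5.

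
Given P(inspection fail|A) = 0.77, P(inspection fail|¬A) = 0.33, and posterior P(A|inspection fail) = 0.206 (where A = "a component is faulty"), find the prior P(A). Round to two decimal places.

Bayes' rule in odds form gives O(A|E) = O(A)·[P(E|A)/P(E|¬A)], hence O(A) = O(A|E)/LR.
Posterior odds = 0.206/(1−0.206) = 0.2594. LR = 0.77/0.33 = 2.3333.
Prior odds = 0.2594/2.3333 = 0.1112, so P(A) = 0.1112/(1+0.1112) ≈ 0.10.

P(A) = 0.10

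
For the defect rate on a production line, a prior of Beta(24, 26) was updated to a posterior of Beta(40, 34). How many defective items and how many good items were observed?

16 defective items and 8 good items

A Beta(α, β) prior with s successes and f failures in binomial data gives a Beta(α+s, β+f) posterior.
So s = 40 − 24 = 16 and f = 34 − 26 = 8.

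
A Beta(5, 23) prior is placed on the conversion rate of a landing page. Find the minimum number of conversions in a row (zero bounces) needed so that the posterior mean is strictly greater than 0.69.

After k conversions and 0 bounces the posterior is Beta(5+k, 23), with mean (5+k)/(5+23+k).
Set (5+k)/(28+k) > 0.69 and solve: k > (0.69·28 − 5)/(1 − 0.69) = 46.194.
The smallest integer exceeding 46.194 is 47, and checking k=47: (52)/(75) = 0.6933 > 0.69.

k = 47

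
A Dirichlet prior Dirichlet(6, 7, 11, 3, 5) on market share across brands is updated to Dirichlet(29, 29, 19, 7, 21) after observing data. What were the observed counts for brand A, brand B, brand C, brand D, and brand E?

For a Dirichlet(α) prior with multinomial counts c, the posterior is Dirichlet(α + c) componentwise.
Counts are posterior − prior componentwise: 29−6=23, 29−7=22, 19−11=8, 7−3=4, 21−5=16.

counts (23, 22, 8, 4, 16)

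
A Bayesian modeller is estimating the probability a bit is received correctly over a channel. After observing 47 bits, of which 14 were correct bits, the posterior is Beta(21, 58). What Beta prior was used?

Beta(7, 25)

Under Beta–binomial conjugacy the posterior parameters are (a+s, b+f).
Subtract the data counts: 21−14=7, 58−33=25.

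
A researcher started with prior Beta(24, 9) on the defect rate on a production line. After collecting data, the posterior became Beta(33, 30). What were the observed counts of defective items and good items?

9 defective items and 21 good items

Under Beta–binomial conjugacy the posterior parameters are (α+s, β+f).
So s = 33 − 24 = 9 and f = 30 − 9 = 21.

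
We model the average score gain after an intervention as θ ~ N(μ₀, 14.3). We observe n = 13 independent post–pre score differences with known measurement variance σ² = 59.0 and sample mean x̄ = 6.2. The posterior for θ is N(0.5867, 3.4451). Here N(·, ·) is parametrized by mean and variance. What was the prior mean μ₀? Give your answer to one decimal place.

μ₀ = -17.1

With known observation variance, the Normal–Normal posterior has precision τ_n = τ₀ + n/σ² and mean μ_n = (τ₀μ₀ + (n/σ²)x̄)/τ_n.
Here τ₀ = 1/14.3 = 0.069930 and τ_data = 13/59.0 = 0.220339, so τ_n = 0.290269.
Rearranging for μ₀: μ₀ = (μ_n·τ_n − τ_data·x̄)/τ₀ = (0.5867·0.290269 − 0.220339·6.2) / 0.069930 = -1.195801/0.069930 ≈ -17.1.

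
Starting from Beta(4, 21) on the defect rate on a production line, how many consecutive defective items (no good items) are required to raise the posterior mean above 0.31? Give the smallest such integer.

k = 6

After k defective items and 0 good items the posterior is Beta(4+k, 21), with mean (4+k)/(4+21+k).
Set (4+k)/(25+k) > 0.31 and solve: k > (0.31·25 − 4)/(1 − 0.31) = 5.435.
The smallest integer exceeding 5.435 is 6, and checking k=6: (10)/(31) = 0.3226 > 0.31.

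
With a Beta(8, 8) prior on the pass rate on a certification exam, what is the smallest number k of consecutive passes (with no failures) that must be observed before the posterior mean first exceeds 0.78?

k = 21

After k passes and 0 failures the posterior is Beta(8+k, 8), with mean (8+k)/(8+8+k).
Set (8+k)/(16+k) > 0.78 and solve: k > (0.78·16 − 8)/(1 − 0.78) = 20.364.
The smallest integer exceeding 20.364 is 21.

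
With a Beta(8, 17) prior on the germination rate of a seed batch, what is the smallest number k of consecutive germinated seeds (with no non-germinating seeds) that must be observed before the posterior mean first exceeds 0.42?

k = 5

After k germinated seeds and 0 non-germinating seeds the posterior is Beta(8+k, 17), with mean (8+k)/(8+17+k).
Set (8+k)/(25+k) > 0.42 and solve: k > (0.42·25 − 8)/(1 − 0.42) = 4.310.
The smallest integer exceeding 4.310 is 5, and checking k=5: (13)/(30) = 0.4333 > 0.42.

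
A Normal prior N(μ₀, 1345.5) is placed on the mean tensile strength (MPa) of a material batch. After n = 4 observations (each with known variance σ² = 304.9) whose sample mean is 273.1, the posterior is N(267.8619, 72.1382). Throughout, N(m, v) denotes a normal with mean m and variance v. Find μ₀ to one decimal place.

μ₀ = 175.4

The posterior mean is a precision-weighted average: μ_n = (τ₀μ₀ + τ_data·x̄)/(τ₀+τ_data), with τ₀=1/σ₀² and τ_data=n/σ².
Here τ₀ = 1/1345.5 = 0.000743 and τ_data = 4/304.9 = 0.013119, so τ_n = 0.013862.
Rearranging for μ₀: μ₀ = (μ_n·τ_n − τ_data·x̄)/τ₀ = (267.8619·0.013862 − 0.013119·273.1) / 0.000743 = 0.130303/0.000743 ≈ 175.4.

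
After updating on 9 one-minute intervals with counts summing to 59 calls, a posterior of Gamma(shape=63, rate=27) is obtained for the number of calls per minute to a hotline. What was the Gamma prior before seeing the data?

Gamma–Poisson conjugacy: posterior shape = α + Σxᵢ, posterior rate = β + n.
So α = 63 − 59 = 4 and β = 27 − 9 = 18.

Gamma(shape=4, rate=18)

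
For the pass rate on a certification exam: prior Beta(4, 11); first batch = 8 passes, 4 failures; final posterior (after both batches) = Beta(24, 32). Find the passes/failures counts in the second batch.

Because Beta–binomial updating is additive in the counts, the combined data contributed (α_post−α_prior, β_post−β_prior) successes and failures.
Total across both batches: 24−4=20 passes, 32−11=21 failures.
Subtract the first batch: 20−8=12 passes and 21−4=17 failures.

12 passes and 17 failures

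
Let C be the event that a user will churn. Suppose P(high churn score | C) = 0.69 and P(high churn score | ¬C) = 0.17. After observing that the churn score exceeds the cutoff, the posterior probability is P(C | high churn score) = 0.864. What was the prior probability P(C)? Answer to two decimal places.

Bayes' rule in odds form gives O(C|E) = O(C)·[P(E|C)/P(E|¬C)], hence O(C) = O(C|E)/LR.
Posterior odds = 0.864/(1−0.864) = 6.3529. LR = 0.69/0.17 = 4.0588.
Prior odds = 6.3529/4.0588 = 1.5652, so P(C) = 1.5652/(1+1.5652) ≈ 0.61.

P(C) = 0.61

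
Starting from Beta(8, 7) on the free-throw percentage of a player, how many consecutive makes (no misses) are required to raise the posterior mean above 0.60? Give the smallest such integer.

After k makes and 0 misses the posterior is Beta(8+k, 7), with mean (8+k)/(8+7+k).
Set (8+k)/(15+k) > 0.60 and solve: k > (0.60·15 − 8)/(1 − 0.60) = 2.500.
The smallest integer exceeding 2.500 is 3.

k = 3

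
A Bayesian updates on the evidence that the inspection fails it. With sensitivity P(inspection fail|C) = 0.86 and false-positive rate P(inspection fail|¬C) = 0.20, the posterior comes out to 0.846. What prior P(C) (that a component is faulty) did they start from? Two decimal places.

P(C) = 0.56

In odds form, posterior odds = prior odds × likelihood ratio, so prior odds = posterior odds ÷ LR.
Posterior odds = 0.846/(1−0.846) = 5.4935. LR = 0.86/0.20 = 4.3000.
Prior odds = 5.4935/4.3000 = 1.2776, so P(C) = 1.2776/(1+1.2776) ≈ 0.56.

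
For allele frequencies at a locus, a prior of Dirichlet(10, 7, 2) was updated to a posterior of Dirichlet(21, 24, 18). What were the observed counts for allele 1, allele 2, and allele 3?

For a Dirichlet(α) prior with multinomial counts c, the posterior is Dirichlet(α + c) componentwise.
Counts are posterior − prior componentwise: 21−10=11, 24−7=17, 18−2=16.

counts (11, 17, 16)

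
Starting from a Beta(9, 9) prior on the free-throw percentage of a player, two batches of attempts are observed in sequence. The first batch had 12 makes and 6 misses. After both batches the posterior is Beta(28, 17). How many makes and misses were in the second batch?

7 makes and 2 misses

Sequential conjugate updates are equivalent to a single update on the pooled data, so total successes = posterior α − prior α and total failures = posterior β − prior β.
Total across both batches: 28−9=19 makes, 17−9=8 misses.
Subtract the first batch: 19−12=7 makes and 8−6=2 misses.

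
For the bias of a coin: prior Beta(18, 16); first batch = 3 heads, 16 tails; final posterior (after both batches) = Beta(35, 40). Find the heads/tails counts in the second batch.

Sequential conjugate updates are equivalent to a single update on the pooled data, so total successes = posterior α − prior α and total failures = posterior β − prior β.
Total across both batches: 35−18=17 heads, 40−16=24 tails.
Subtract the first batch: 17−3=14 heads and 24−16=8 tails.

14 heads and 8 tails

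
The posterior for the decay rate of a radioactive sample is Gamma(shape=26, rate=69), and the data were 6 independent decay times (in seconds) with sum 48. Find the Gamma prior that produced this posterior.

Gamma–exponential conjugacy: posterior shape = α + n, posterior rate = β + Σtᵢ.
So α = 26 − 6 = 20 and β = 69 − 48 = 21.

Gamma(shape=20, rate=21)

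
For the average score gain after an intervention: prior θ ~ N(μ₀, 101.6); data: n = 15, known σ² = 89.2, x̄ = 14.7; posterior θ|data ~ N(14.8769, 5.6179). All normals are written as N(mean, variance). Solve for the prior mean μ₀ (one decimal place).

The posterior mean is a precision-weighted average: μ_n = (τ₀μ₀ + τ_data·x̄)/(τ₀+τ_data), with τ₀=1/σ₀² and τ_data=n/σ².
Here τ₀ = 1/101.6 = 0.009843 and τ_data = 15/89.2 = 0.168161, so τ_n = 0.178004.
Rearranging for μ₀: μ₀ = (μ_n·τ_n − τ_data·x̄)/τ₀ = (14.8769·0.178004 − 0.168161·14.7) / 0.009843 = 0.176181/0.009843 ≈ 17.9.

μ₀ = 17.9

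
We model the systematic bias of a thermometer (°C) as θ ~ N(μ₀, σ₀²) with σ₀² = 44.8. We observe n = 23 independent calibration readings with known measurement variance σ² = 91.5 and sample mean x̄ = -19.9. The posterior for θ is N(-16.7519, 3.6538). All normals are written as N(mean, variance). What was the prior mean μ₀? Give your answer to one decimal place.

With known observation variance, the Normal–Normal posterior has precision τ_n = τ₀ + n/σ² and mean μ_n = (τ₀μ₀ + (n/σ²)x̄)/τ_n.
Here τ₀ = 1/44.8 = 0.022321 and τ_data = 23/91.5 = 0.251366, so τ_n = 0.273687.
Rearranging for μ₀: μ₀ = (μ_n·τ_n − τ_data·x̄)/τ₀ = (-16.7519·0.273687 − 0.251366·-19.9) / 0.022321 = 0.417406/0.022321 ≈ 18.7.

μ₀ = 18.7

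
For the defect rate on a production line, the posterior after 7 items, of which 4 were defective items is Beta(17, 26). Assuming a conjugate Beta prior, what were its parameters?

Beta is conjugate to the binomial likelihood: posterior = Beta(a+s, b+f).
So a = 17 − 4 = 13 and b = 26 − 3 = 23.

Beta(13, 23)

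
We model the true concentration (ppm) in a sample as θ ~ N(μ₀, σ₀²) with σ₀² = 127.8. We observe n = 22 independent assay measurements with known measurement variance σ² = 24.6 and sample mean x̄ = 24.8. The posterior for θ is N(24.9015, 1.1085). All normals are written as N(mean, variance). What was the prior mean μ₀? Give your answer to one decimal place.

With known observation variance, the Normal–Normal posterior has precision τ_n = τ₀ + n/σ² and mean μ_n = (τ₀μ₀ + (n/σ²)x̄)/τ_n.
Here τ₀ = 1/127.8 = 0.007825 and τ_data = 22/24.6 = 0.894309, so τ_n = 0.902134.
Rearranging for μ₀: μ₀ = (μ_n·τ_n − τ_data·x̄)/τ₀ = (24.9015·0.902134 − 0.894309·24.8) / 0.007825 = 0.285627/0.007825 ≈ 36.5.

μ₀ = 36.5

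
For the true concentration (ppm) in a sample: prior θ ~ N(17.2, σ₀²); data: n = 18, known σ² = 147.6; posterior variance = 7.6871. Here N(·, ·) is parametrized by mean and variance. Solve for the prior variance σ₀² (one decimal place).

Posterior precision equals prior precision plus data precision: 1/σ_n² = 1/σ₀² + n/σ².
So 1/σ₀² = 1/7.6871 − 18/147.6 = 0.130088 − 0.121951 = 0.008137.
Hence σ₀² = 1/0.008137 ≈ 122.9.

σ₀² = 122.9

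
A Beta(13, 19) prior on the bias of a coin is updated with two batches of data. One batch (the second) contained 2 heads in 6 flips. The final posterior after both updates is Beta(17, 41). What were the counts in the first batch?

Because Beta–binomial updating is additive in the counts, the combined data contributed (α_post−α_prior, β_post−β_prior) successes and failures.
Total across both batches: 17−13=4 heads, 41−19=22 tails.
Subtract the second batch: 4−2=2 heads and 22−4=18 tails.

2 heads and 18 tails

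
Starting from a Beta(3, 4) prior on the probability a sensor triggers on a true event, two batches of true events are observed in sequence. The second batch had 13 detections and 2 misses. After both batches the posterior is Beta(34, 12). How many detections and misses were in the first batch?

18 detections and 6 misses

Because Beta–binomial updating is additive in the counts, the combined data contributed (α_post−α_prior, β_post−β_prior) successes and failures.
Total across both batches: 34−3=31 detections, 12−4=8 misses.
Subtract the second batch: 31−13=18 detections and 8−2=6 misses.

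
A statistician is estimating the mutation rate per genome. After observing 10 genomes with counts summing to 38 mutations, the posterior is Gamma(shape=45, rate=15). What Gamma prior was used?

Gamma–Poisson conjugacy: posterior shape = α + Σxᵢ, posterior rate = β + n.
So α = 45 − 38 = 7 and β = 15 − 10 = 5.

Gamma(shape=7, rate=5)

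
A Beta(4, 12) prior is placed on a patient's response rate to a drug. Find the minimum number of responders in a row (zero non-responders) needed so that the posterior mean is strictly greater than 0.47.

After k responders and 0 non-responders the posterior is Beta(4+k, 12), with mean (4+k)/(4+12+k).
Set (4+k)/(16+k) > 0.47 and solve: k > (0.47·16 − 4)/(1 − 0.47) = 6.642.
The smallest integer exceeding 6.642 is 7.

k = 7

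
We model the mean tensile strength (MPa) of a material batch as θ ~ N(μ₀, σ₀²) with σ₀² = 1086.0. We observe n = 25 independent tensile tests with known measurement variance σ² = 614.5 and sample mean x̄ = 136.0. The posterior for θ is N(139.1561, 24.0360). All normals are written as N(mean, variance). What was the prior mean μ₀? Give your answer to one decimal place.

With known observation variance, the Normal–Normal posterior has precision τ_n = τ₀ + n/σ² and mean μ_n = (τ₀μ₀ + (n/σ²)x̄)/τ_n.
Here τ₀ = 1/1086.0 = 0.000921 and τ_data = 25/614.5 = 0.040683, so τ_n = 0.041604.
Rearranging for μ₀: μ₀ = (μ_n·τ_n − τ_data·x̄)/τ₀ = (139.1561·0.041604 − 0.040683·136.0) / 0.000921 = 0.256562/0.000921 ≈ 278.6.

μ₀ = 278.6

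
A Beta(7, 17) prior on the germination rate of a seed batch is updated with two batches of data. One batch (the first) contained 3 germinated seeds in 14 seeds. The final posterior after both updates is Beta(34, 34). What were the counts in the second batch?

24 germinated seeds and 6 non-germinating seeds

Because Beta–binomial updating is additive in the counts, the combined data contributed (α_post−α_prior, β_post−β_prior) successes and failures.
Total across both batches: 34−7=27 germinated seeds, 34−17=17 non-germinating seeds.
Subtract the first batch: 27−3=24 germinated seeds and 17−11=6 non-germinating seeds.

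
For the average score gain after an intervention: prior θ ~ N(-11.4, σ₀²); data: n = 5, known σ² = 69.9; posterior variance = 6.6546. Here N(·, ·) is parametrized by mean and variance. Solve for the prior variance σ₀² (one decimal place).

σ₀² = 12.7

For the Normal–Normal model with known σ², precisions add: τ_n = τ₀ + n/σ².
So 1/σ₀² = 1/6.6546 − 5/69.9 = 0.150272 − 0.071531 = 0.078741.
Hence σ₀² = 1/0.078741 ≈ 12.7.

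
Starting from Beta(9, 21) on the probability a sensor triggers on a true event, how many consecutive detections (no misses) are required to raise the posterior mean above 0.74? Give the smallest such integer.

k = 51

After k detections and 0 misses the posterior is Beta(9+k, 21), with mean (9+k)/(9+21+k).
Set (9+k)/(30+k) > 0.74 and solve: k > (0.74·30 − 9)/(1 − 0.74) = 50.769.
The smallest integer exceeding 50.769 is 51, and checking k=51: (60)/(81) = 0.7407 > 0.74.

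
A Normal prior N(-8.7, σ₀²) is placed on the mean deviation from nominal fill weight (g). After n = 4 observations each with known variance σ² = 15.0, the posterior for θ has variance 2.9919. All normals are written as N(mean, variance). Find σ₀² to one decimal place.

σ₀² = 14.8

Posterior precision equals prior precision plus data precision: 1/σ_n² = 1/σ₀² + n/σ².
So 1/σ₀² = 1/2.9919 − 4/15.0 = 0.334236 − 0.266667 = 0.067569.
Hence σ₀² = 1/0.067569 ≈ 14.8.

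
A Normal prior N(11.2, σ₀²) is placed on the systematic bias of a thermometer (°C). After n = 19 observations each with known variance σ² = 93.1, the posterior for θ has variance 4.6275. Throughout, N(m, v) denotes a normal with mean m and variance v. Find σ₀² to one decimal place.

For the Normal–Normal model with known σ², precisions add: τ_n = τ₀ + n/σ².
So 1/σ₀² = 1/4.6275 − 19/93.1 = 0.216099 − 0.204082 = 0.012017.
Hence σ₀² = 1/0.012017 ≈ 83.2.

σ₀² = 83.2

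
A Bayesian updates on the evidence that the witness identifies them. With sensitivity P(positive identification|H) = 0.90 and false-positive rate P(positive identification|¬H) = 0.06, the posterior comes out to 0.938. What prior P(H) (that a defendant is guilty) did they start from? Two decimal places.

Bayes' rule in odds form gives O(H|E) = O(H)·[P(E|H)/P(E|¬H)], hence O(H) = O(H|E)/LR.
Posterior odds = 0.938/(1−0.938) = 15.1290. LR = 0.90/0.06 = 15.0000.
Prior odds = 15.1290/15.0000 = 1.0086, so P(H) = 1.0086/(1+1.0086) ≈ 0.50.

P(H) = 0.50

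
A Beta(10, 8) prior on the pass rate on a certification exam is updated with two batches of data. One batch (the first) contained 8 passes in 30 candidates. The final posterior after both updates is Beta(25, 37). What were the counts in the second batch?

7 passes and 7 failures

Because Beta–binomial updating is additive in the counts, the combined data contributed (α_post−α_prior, β_post−β_prior) successes and failures.
Total across both batches: 25−10=15 passes, 37−8=29 failures.
Subtract the first batch: 15−8=7 passes and 29−22=7 failures.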